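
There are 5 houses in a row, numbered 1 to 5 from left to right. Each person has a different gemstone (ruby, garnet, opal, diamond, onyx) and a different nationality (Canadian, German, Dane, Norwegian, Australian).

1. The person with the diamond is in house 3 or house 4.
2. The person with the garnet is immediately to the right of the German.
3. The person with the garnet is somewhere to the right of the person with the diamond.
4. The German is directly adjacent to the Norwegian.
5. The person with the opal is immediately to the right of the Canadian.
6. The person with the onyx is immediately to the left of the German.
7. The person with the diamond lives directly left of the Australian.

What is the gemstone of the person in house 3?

House 1's gemstone must be ruby (nothing else left).
The person with the diamond is narrowed to house 3 or 4; consider each.
Placing it in house 3 leads to a contradiction, so it's in house 4.
Clue 3 places the person with the garnet in house 5.
From clue 7, the Australian must be in house 5.
Clue 2 places the German in house 4.
From clue 4, the Norwegian must be in house 3.
From clue 6, the person with the onyx must be in house 3.
That leaves opal as the gemstone for house 2.
By clue 5, the Canadian is in house 1.
So house 2 gets Dane for nationality.
So: house 1 = ruby/Canadian, house 2 = opal/Dane, house 3 = onyx/Norwegian, house 4 = diamond/German, house 5 = garnet/Australian.

onyx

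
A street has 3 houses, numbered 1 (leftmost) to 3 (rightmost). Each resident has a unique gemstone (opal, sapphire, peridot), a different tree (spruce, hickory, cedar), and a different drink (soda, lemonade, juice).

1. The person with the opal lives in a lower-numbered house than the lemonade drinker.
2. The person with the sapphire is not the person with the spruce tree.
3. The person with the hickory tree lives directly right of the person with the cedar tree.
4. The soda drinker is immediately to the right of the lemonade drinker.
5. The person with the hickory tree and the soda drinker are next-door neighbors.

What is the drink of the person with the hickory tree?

lemonade

Clue 4: the soda drinker is in house 3.
The lemonade drinker is in house 2 (clue 4).
From clue 5, the person with the hickory tree must be in house 2.
The only tree still possible for house 1 is cedar.
The only tree still possible for house 3 is spruce.
That leaves juice as the drink for house 1.
The person with the opal is in house 1 (clue 1).
The only gemstone still possible for house 2 is sapphire.
House 3's gemstone must be peridot (nothing else left).
So: house 1 = opal/cedar/juice, house 2 = sapphire/hickory/lemonade, house 3 = peridot/spruce/soda.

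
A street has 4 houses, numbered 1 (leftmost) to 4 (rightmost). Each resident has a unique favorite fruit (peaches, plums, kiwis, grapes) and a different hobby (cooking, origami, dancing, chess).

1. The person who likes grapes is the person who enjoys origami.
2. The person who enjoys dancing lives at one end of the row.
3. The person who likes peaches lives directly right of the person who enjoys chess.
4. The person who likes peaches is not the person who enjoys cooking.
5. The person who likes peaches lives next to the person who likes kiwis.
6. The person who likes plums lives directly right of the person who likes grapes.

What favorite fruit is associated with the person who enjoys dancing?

peaches

The person who enjoys dancing is narrowed to house 1 or 4; consider each.
Placing it in house 1 leads to a contradiction, so it's in house 4.
The person who likes grapes is narrowed to house 1 or 2 or 3; consider each.
Placing it in house 2 and house 3 leads to a contradiction, so it's in house 1.
From clue 1, the person who enjoys origami must be in house 1.
Clue 6 places the person who likes plums in house 2.
The person who likes kiwis is narrowed to house 3 or 4; consider each.
Placing it in house 4 leads to a contradiction, so it's in house 3.
Clue 5: the person who likes peaches is in house 4.
Clue 3 places the person who enjoys chess in house 3.
The only hobby still possible for house 2 is cooking.
So: house 1 = grapes/origami, house 2 = plums/cooking, house 3 = kiwis/chess, house 4 = peaches/dancing.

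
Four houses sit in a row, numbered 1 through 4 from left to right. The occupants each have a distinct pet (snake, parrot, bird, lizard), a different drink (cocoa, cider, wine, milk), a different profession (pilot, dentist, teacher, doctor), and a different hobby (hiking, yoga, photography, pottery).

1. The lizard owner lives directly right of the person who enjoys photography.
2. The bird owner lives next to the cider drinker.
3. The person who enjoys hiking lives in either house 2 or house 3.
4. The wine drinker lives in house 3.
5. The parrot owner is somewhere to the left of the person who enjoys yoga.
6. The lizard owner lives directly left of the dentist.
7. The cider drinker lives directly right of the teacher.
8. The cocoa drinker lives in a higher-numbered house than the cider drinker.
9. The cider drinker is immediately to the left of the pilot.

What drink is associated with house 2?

cider

By clue 4, the wine drinker is in house 3.
That leaves milk as the drink for house 1.
House 2 drink: only cider fits.
House 4's drink must be cocoa (nothing else left).
From clue 7, the teacher must be in house 1.
Clue 9 places the pilot in house 3.
So house 4 gets snake for pet.
So house 2 gets doctor for profession.
House 4's profession must be dentist (nothing else left).
The lizard owner is in house 3 (clue 6).
That leaves parrot as the pet for house 2.
Clue 1 places the person who enjoys photography in house 2.
House 1's pet must be bird (nothing else left).
House 1's hobby must be pottery (nothing else left).
House 4 hobby: only yoga fits.
That leaves hiking as the hobby for house 3.
So: house 1 = bird/milk/teacher/pottery, house 2 = parrot/cider/doctor/photography, house 3 = lizard/wine/pilot/hiking, house 4 = snake/cocoa/dentist/yoga.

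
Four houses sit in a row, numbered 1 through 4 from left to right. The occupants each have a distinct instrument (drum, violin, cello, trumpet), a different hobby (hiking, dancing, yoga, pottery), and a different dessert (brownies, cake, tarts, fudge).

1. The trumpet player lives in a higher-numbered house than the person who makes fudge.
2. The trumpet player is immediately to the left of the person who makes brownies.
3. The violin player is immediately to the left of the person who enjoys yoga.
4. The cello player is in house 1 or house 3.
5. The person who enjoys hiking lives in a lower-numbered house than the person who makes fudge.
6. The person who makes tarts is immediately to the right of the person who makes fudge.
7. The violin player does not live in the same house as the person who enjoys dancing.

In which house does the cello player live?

1

House 4 instrument: only drum fits.
House 1 dessert: only cake fits.
So house 2 gets fudge for dessert.
Clue 1: the trumpet player is in house 3.
Clue 2 places the person who makes brownies in house 4.
Clue 5: the person who enjoys hiking is in house 1.
Clue 6 places the person who makes tarts in house 3.
That leaves violin as the instrument for house 2.
From clue 3, the person who enjoys yoga must be in house 3.
That leaves cello as the instrument for house 1.
So house 2 gets pottery for hobby.
The only hobby still possible for house 4 is dancing.
So: house 1 = cello/hiking/cake, house 2 = violin/pottery/fudge, house 3 = trumpet/yoga/tarts, house 4 = drum/dancing/brownies.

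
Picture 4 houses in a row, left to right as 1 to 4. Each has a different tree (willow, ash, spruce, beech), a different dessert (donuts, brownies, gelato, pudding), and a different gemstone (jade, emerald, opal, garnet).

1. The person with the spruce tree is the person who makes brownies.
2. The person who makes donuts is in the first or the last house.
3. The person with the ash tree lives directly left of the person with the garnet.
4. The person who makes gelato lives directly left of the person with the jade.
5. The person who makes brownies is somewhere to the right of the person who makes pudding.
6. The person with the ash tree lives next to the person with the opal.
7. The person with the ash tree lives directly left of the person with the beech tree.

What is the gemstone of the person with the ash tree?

The person who makes donuts is narrowed to house 1 or 4; consider each.
Placing it in house 4 leads to a contradiction, so it's in house 1.
House 4 dessert: only brownies fits.
Clue 1 places the person with the spruce tree in house 4.
The person with the ash tree is narrowed to house 1 or 2; consider each.
Placing it in house 1 leads to a contradiction, so it's in house 2.
By clue 3, the person with the garnet is in house 3.
Clue 7: the person with the beech tree is in house 3.
House 1 tree: only willow fits.
So house 2 gets emerald for gemstone.
The only gemstone still possible for house 4 is jade.
By clue 4, the person who makes gelato is in house 3.
The only dessert still possible for house 2 is pudding.
So house 1 gets opal for gemstone.
So: house 1 = willow/donuts/opal, house 2 = ash/pudding/emerald, house 3 = beech/gelato/garnet, house 4 = spruce/brownies/jade.

emerald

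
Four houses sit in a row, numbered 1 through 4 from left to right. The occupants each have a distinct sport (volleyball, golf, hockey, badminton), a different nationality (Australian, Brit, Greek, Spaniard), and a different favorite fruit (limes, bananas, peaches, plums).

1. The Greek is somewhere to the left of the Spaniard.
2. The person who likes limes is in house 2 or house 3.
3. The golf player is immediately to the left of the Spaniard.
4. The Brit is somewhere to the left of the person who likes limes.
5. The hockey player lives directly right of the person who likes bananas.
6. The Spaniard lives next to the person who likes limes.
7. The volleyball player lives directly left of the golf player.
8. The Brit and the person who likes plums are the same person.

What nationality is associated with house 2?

House 4 favorite fruit: only peaches fits.
The golf player is narrowed to house 2 or 3; consider each.
Placing it in house 3 leads to a contradiction, so it's in house 2.
Clue 3 places the Spaniard in house 3.
The person who likes limes is in house 2 (clue 6).
By clue 7, the volleyball player is in house 1.
So house 4 gets Australian for nationality.
The only favorite fruit still possible for house 1 is plums.
House 3 favorite fruit: only bananas fits.
Clue 4 places the Brit in house 1.
The hockey player is in house 4 (clue 5).
The only sport still possible for house 3 is badminton.
House 2 nationality: only Greek fits.
So: house 1 = volleyball/Brit/plums, house 2 = golf/Greek/limes, house 3 = badminton/Spaniard/bananas, house 4 = hockey/Australian/peaches.

Greek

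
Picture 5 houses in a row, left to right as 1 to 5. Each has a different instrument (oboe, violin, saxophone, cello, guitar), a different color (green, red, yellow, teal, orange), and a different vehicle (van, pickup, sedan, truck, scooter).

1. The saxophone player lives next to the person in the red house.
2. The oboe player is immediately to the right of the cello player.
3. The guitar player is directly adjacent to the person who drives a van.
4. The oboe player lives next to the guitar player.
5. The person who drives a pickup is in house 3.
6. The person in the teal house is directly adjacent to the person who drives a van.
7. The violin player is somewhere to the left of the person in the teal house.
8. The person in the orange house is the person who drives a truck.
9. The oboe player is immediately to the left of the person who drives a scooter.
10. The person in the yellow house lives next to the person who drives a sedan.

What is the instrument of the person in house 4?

The person who drives a pickup is in house 3 (clue 5).
The cello player is narrowed to house 2 or 3; consider each.
Placing it in house 2 leads to a contradiction, so it's in house 3.
Clue 2: the oboe player is in house 4.
The person who drives a scooter is in house 5 (clue 9).
The only instrument still possible for house 5 is guitar.
By clue 3, the person who drives a van is in house 4.
House 4 color: only green fits.
House 5's color must be teal (nothing else left).
The saxophone player is narrowed to house 1 or 2; consider each.
Placing it in house 2 leads to a contradiction, so it's in house 1.
Clue 1 places the person in the red house in house 2.
House 2 instrument: only violin fits.
House 1's color must be orange (nothing else left).
So house 3 gets yellow for color.
By clue 8, the person who drives a truck is in house 1.
From clue 10, the person who drives a sedan must be in house 2.
So: house 1 = saxophone/orange/truck, house 2 = violin/red/sedan, house 3 = cello/yellow/pickup, house 4 = oboe/green/van, house 5 = guitar/teal/scooter.

oboe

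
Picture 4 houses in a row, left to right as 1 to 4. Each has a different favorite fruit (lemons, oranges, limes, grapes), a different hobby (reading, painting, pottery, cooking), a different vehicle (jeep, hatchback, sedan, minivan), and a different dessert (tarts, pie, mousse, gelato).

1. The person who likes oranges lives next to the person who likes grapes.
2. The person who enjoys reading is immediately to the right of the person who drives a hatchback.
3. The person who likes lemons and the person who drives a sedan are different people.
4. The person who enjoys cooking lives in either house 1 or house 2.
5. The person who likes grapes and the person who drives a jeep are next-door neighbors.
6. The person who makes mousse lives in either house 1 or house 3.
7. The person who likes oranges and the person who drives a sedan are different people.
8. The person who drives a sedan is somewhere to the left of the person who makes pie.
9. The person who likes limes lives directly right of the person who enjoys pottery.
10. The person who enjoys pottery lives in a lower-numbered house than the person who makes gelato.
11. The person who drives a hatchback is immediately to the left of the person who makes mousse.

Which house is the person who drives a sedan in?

From clue 11, the person who drives a hatchback must be in house 2.
By clue 11, the person who makes mousse is in house 3.
That leaves tarts as the dessert for house 1.
Clue 2 places the person who enjoys reading in house 3.
House 4 hobby: only painting fits.
The person who likes limes is narrowed to house 2 or 3; consider each.
Placing it in house 3 leads to a contradiction, so it's in house 2.
By clue 9, the person who enjoys pottery is in house 1.
House 2 hobby: only cooking fits.
That leaves lemons as the favorite fruit for house 1.
By clue 3, the person who drives a sedan is in house 3.
Clue 7 places the person who likes oranges in house 4.
Clue 8: the person who makes pie is in house 4.
House 3's favorite fruit must be grapes (nothing else left).
House 1 vehicle: only minivan fits.
So house 4 gets jeep for vehicle.
House 2 dessert: only gelato fits.
So: house 1 = lemons/pottery/minivan/tarts, house 2 = limes/cooking/hatchback/gelato, house 3 = grapes/reading/sedan/mousse, house 4 = oranges/painting/jeep/pie.

3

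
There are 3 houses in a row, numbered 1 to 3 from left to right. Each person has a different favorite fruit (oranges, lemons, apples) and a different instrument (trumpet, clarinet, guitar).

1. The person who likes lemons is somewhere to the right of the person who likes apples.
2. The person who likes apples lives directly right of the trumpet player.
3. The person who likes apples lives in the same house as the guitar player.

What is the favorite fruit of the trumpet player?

oranges

From clue 2, the person who likes apples must be in house 2.
From clue 2, the trumpet player must be in house 1.
Clue 3: the guitar player is in house 2.
House 1's favorite fruit must be oranges (nothing else left).
House 3's favorite fruit must be lemons (nothing else left).
So house 3 gets clarinet for instrument.
So: house 1 = oranges/trumpet, house 2 = apples/guitar, house 3 = lemons/clarinet.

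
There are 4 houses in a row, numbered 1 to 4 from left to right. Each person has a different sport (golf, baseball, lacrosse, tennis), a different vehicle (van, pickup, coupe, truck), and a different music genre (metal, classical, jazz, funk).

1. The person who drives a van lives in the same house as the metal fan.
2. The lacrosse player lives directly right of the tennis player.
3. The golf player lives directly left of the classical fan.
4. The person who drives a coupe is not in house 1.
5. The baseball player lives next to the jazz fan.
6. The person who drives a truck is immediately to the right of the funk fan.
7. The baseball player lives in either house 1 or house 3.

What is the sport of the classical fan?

tennis

So house 4 gets lacrosse for sport.
From clue 2, the tennis player must be in house 3.
That leaves golf as the sport for house 2.
By clue 3, the classical fan is in house 3.
Clue 5: the jazz fan is in house 2.
House 1's sport must be baseball (nothing else left).
The only music genre still possible for house 1 is funk.
The only music genre still possible for house 4 is metal.
From clue 1, the person who drives a van must be in house 4.
Clue 6 places the person who drives a truck in house 2.
So house 1 gets pickup for vehicle.
The only vehicle still possible for house 3 is coupe.
So: house 1 = baseball/pickup/funk, house 2 = golf/truck/jazz, house 3 = tennis/coupe/classical, house 4 = lacrosse/van/metal.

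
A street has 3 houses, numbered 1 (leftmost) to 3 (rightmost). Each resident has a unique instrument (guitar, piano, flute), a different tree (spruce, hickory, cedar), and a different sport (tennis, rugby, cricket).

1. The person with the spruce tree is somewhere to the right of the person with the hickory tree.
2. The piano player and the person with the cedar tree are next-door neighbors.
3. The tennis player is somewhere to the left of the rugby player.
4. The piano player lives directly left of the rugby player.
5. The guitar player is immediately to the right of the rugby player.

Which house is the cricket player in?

3

Clue 5: the guitar player is in house 3.
Clue 5 places the rugby player in house 2.
The only sport still possible for house 3 is cricket.
Clue 4 places the piano player in house 1.
So house 2 gets flute for instrument.
The only sport still possible for house 1 is tennis.
Clue 2: the person with the cedar tree is in house 2.
That leaves hickory as the tree for house 1.
House 3 tree: only spruce fits.
So: house 1 = piano/hickory/tennis, house 2 = flute/cedar/rugby, house 3 = guitar/spruce/cricket.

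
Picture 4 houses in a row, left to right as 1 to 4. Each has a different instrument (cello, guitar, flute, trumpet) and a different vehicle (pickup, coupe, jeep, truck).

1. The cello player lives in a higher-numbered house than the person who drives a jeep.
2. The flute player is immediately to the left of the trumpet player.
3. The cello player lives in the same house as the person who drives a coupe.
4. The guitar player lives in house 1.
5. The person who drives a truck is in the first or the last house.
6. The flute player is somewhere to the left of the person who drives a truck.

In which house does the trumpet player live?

The guitar player is in house 1 (clue 4).
The person who drives a truck is in house 4 (clue 6).
The only instrument still possible for house 4 is trumpet.
By clue 2, the flute player is in house 3.
So house 2 gets cello for instrument.
The person who drives a jeep is in house 1 (clue 1).
By clue 3, the person who drives a coupe is in house 2.
The only vehicle still possible for house 3 is pickup.
So: house 1 = guitar/jeep, house 2 = cello/coupe, house 3 = flute/pickup, house 4 = trumpet/truck.

4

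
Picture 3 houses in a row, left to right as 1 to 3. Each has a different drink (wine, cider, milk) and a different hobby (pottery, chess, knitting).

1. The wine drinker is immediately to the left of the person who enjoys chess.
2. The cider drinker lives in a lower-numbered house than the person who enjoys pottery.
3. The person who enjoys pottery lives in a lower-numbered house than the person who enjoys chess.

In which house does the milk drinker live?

3

Clue 3: the person who enjoys pottery is in house 2.
By clue 3, the person who enjoys chess is in house 3.
House 3 drink: only milk fits.
That leaves knitting as the hobby for house 1.
The wine drinker is in house 2 (clue 1).
From clue 2, the cider drinker must be in house 1.
So: house 1 = cider/knitting, house 2 = wine/pottery, house 3 = milk/chess.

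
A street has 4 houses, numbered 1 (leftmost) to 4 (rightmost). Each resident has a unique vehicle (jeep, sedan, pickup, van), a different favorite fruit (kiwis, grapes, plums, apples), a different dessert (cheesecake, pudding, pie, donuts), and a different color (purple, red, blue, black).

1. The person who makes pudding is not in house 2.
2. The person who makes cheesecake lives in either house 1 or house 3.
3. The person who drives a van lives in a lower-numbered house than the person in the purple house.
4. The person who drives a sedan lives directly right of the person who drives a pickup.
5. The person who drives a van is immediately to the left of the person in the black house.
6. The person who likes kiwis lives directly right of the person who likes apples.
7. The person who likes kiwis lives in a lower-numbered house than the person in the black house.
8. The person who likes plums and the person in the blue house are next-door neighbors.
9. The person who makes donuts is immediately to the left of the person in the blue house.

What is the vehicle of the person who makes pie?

van

That leaves red as the color for house 1.
So house 2 gets blue for color.
The person who makes donuts is in house 1 (clue 9).
House 4 favorite fruit: only grapes fits.
That leaves pie as the dessert for house 2.
House 4's dessert must be pudding (nothing else left).
The only dessert still possible for house 3 is cheesecake.
The person who drives a van is narrowed to house 2 or 3; consider each.
Placing it in house 3 leads to a contradiction, so it's in house 2.
By clue 5, the person in the black house is in house 3.
Clue 7 places the person who likes kiwis in house 2.
House 1 favorite fruit: only apples fits.
That leaves plums as the favorite fruit for house 3.
That leaves purple as the color for house 4.
Clue 4: the person who drives a sedan is in house 4.
Clue 4 places the person who drives a pickup in house 3.
That leaves jeep as the vehicle for house 1.
So: house 1 = jeep/apples/donuts/red, house 2 = van/kiwis/pie/blue, house 3 = pickup/plums/cheesecake/black, house 4 = sedan/grapes/pudding/purple.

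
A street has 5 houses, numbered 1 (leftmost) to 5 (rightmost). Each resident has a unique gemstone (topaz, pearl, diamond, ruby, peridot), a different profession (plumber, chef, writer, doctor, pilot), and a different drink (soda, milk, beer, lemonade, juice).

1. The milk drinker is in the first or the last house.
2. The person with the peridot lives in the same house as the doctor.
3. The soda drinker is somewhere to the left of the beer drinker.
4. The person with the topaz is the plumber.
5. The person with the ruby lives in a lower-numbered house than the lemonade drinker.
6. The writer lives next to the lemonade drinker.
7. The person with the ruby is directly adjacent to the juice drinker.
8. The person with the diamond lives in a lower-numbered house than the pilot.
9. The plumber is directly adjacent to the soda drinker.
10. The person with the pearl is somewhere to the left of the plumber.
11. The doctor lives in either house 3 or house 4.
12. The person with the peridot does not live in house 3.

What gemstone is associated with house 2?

diamond

Clue 2 places the person with the peridot in house 4.
By clue 2, the doctor is in house 4.
House 5 gemstone: only topaz fits.
By clue 4, the plumber is in house 5.
Clue 9: the soda drinker is in house 4.
Clue 3: the beer drinker is in house 5.
House 3 gemstone: only pearl fits.
House 1's drink must be milk (nothing else left).
The person with the diamond is narrowed to house 1 or 2; consider each.
Placing it in house 1 leads to a contradiction, so it's in house 2.
Clue 8 places the pilot in house 3.
House 1's gemstone must be ruby (nothing else left).
Clue 7: the juice drinker is in house 2.
That leaves lemonade as the drink for house 3.
From clue 6, the writer must be in house 2.
So house 1 gets chef for profession.
So: house 1 = ruby/chef/milk, house 2 = diamond/writer/juice, house 3 = pearl/pilot/lemonade, house 4 = peridot/doctor/soda, house 5 = topaz/plumber/beer.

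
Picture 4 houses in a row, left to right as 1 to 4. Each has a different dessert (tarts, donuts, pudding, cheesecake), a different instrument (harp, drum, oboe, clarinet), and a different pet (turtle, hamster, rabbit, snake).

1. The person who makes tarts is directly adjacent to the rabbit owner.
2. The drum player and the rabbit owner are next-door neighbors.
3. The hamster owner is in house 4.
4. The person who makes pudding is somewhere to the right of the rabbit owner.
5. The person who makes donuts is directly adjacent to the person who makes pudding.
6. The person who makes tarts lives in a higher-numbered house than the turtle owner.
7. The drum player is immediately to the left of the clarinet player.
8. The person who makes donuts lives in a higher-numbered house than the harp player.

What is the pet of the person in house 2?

By clue 3, the hamster owner is in house 4.
House 1's dessert must be cheesecake (nothing else left).
The person who makes donuts is narrowed to house 2 or 3 or 4; consider each.
Placing it in house 2 and house 4 leads to a contradiction, so it's in house 3.
By clue 2, the drum player is in house 2.
Clue 7 places the clarinet player in house 3.
The only instrument still possible for house 4 is oboe.
House 1 instrument: only harp fits.
The person who makes pudding is narrowed to house 2 or 4; consider each.
Placing it in house 2 leads to a contradiction, so it's in house 4.
House 2 dessert: only tarts fits.
The turtle owner is in house 1 (clue 6).
The only pet still possible for house 2 is snake.
So house 3 gets rabbit for pet.
So: house 1 = cheesecake/harp/turtle, house 2 = tarts/drum/snake, house 3 = donuts/clarinet/rabbit, house 4 = pudding/oboe/hamster.

snake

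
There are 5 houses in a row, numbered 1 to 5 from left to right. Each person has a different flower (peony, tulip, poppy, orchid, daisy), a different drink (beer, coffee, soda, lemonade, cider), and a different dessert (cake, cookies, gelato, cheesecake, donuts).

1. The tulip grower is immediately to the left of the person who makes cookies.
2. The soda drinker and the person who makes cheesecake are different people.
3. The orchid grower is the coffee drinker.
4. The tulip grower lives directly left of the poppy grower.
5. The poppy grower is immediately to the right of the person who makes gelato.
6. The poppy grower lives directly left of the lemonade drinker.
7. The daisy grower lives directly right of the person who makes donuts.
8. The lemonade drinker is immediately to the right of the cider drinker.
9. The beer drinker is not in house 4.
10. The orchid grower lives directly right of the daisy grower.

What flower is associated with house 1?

The daisy grower is narrowed to house 2 or 3 or 4; consider each.
Placing it in house 2 and house 3 leads to a contradiction, so it's in house 4.
By clue 7, the person who makes donuts is in house 3.
The orchid grower is in house 5 (clue 10).
Clue 3 places the coffee drinker in house 5.
From clue 4, the tulip grower must be in house 1.
The poppy grower is in house 2 (clue 4).
By clue 5, the person who makes gelato is in house 1.
Clue 6: the lemonade drinker is in house 3.
Clue 8 places the cider drinker in house 2.
So house 3 gets peony for flower.
House 4 drink: only soda fits.
Clue 1: the person who makes cookies is in house 2.
The only drink still possible for house 1 is beer.
House 4 dessert: only cake fits.
That leaves cheesecake as the dessert for house 5.
So: house 1 = tulip/beer/gelato, house 2 = poppy/cider/cookies, house 3 = peony/lemonade/donuts, house 4 = daisy/soda/cake, house 5 = orchid/coffee/cheesecake.

tulip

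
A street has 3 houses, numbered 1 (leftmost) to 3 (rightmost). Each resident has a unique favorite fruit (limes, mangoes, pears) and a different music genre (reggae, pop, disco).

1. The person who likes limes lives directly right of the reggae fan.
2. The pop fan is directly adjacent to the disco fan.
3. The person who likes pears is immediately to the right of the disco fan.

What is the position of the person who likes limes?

2

House 1's favorite fruit must be mangoes (nothing else left).
The only music genre still possible for house 3 is pop.
Clue 2 places the disco fan in house 2.
Clue 3 places the person who likes pears in house 3.
House 2 favorite fruit: only limes fits.
The only music genre still possible for house 1 is reggae.
So: house 1 = mangoes/reggae, house 2 = limes/disco, house 3 = pears/pop.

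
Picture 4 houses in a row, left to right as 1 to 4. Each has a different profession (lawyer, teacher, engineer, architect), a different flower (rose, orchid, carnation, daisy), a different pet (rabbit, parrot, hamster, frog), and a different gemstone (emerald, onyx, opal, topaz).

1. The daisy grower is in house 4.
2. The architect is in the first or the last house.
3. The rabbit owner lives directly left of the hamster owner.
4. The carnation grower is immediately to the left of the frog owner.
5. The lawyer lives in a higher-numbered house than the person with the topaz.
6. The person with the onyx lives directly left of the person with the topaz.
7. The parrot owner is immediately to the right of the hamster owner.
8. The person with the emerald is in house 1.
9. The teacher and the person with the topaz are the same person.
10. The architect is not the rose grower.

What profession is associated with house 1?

The daisy grower is in house 4 (clue 1).
By clue 8, the person with the emerald is in house 1.
That leaves rabbit as the pet for house 1.
House 2's gemstone must be onyx (nothing else left).
That leaves topaz as the gemstone for house 3.
House 4's gemstone must be opal (nothing else left).
Clue 3 places the hamster owner in house 2.
The lawyer is in house 4 (clue 5).
Clue 7: the parrot owner is in house 3.
The teacher is in house 3 (clue 9).
That leaves architect as the profession for house 1.
The only profession still possible for house 2 is engineer.
So house 4 gets frog for pet.
The carnation grower is in house 3 (clue 4).
That leaves orchid as the flower for house 1.
So house 2 gets rose for flower.
So: house 1 = architect/orchid/rabbit/emerald, house 2 = engineer/rose/hamster/onyx, house 3 = teacher/carnation/parrot/topaz, house 4 = lawyer/daisy/frog/opal.

architect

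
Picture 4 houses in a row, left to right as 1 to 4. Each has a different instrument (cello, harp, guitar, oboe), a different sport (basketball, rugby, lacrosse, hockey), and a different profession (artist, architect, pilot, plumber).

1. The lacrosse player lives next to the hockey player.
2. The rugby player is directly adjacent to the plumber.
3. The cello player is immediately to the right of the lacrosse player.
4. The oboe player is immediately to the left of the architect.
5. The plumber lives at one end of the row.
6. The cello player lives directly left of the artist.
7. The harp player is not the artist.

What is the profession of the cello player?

House 4's sport must be basketball (nothing else left).
The cello player is narrowed to house 2 or 3; consider each.
Placing it in house 3 leads to a contradiction, so it's in house 2.
Clue 3 places the lacrosse player in house 1.
By clue 6, the artist is in house 3.
From clue 1, the hockey player must be in house 2.
That leaves rugby as the sport for house 3.
From clue 2, the plumber must be in house 4.
That leaves pilot as the profession for house 1.
That leaves architect as the profession for house 2.
By clue 4, the oboe player is in house 1.
The only instrument still possible for house 3 is guitar.
House 4's instrument must be harp (nothing else left).
So: house 1 = oboe/lacrosse/pilot, house 2 = cello/hockey/architect, house 3 = guitar/rugby/artist, house 4 = harp/basketball/plumber.

architect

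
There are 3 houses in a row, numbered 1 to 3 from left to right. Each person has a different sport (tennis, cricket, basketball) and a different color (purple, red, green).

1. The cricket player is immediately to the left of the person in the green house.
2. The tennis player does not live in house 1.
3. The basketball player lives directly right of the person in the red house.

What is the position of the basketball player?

2

House 1 sport: only cricket fits.
The person in the green house is in house 2 (clue 1).
So house 3 gets purple for color.
From clue 3, the basketball player must be in house 2.
House 3 sport: only tennis fits.
The only color still possible for house 1 is red.
So: house 1 = cricket/red, house 2 = basketball/green, house 3 = tennis/purple.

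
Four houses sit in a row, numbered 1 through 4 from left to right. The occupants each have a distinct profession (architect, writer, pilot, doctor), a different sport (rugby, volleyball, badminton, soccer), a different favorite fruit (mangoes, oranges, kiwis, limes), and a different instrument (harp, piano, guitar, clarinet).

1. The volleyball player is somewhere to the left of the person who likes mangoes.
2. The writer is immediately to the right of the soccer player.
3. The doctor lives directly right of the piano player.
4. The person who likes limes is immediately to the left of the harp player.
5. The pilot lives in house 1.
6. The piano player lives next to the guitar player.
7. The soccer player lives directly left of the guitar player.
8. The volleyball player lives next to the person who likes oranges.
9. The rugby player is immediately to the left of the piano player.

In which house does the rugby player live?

2

From clue 5, the pilot must be in house 1.
So house 4 gets badminton for sport.
That leaves clarinet as the instrument for house 1.
The doctor is narrowed to house 3 or 4; consider each.
Placing it in house 3 leads to a contradiction, so it's in house 4.
The piano player is in house 3 (clue 3).
From clue 9, the rugby player must be in house 2.
By clue 2, the writer is in house 2.
By clue 2, the soccer player is in house 1.
By clue 7, the guitar player is in house 2.
House 3's profession must be architect (nothing else left).
That leaves volleyball as the sport for house 3.
House 4 instrument: only harp fits.
By clue 1, the person who likes mangoes is in house 4.
From clue 4, the person who likes limes must be in house 3.
House 1 favorite fruit: only kiwis fits.
So house 2 gets oranges for favorite fruit.
So: house 1 = pilot/soccer/kiwis/clarinet, house 2 = writer/rugby/oranges/guitar, house 3 = architect/volleyball/limes/piano, house 4 = doctor/badminton/mangoes/harp.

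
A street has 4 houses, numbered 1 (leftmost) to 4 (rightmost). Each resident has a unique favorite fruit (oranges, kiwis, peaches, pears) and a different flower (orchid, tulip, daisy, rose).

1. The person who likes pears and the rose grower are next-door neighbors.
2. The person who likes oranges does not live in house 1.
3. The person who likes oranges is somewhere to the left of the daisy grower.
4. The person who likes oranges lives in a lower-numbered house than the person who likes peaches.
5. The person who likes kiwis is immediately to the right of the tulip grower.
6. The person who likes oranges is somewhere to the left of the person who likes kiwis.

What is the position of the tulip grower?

House 1's favorite fruit must be pears (nothing else left).
House 2's favorite fruit must be oranges (nothing else left).
The rose grower is in house 2 (clue 1).
The only flower still possible for house 1 is orchid.
House 4's flower must be daisy (nothing else left).
Clue 5: the person who likes kiwis is in house 4.
The only favorite fruit still possible for house 3 is peaches.
House 3's flower must be tulip (nothing else left).
So: house 1 = pears/orchid, house 2 = oranges/rose, house 3 = peaches/tulip, house 4 = kiwis/daisy.

3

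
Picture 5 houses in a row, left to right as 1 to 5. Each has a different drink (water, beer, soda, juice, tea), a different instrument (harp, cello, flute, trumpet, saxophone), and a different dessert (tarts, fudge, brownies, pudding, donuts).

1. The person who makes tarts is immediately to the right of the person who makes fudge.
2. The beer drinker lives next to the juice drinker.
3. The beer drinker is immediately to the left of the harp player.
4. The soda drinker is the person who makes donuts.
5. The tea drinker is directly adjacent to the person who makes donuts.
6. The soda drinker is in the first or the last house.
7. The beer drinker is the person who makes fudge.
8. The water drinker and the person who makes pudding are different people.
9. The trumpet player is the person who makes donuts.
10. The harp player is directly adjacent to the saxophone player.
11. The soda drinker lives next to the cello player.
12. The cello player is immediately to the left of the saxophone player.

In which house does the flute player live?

The beer drinker is narrowed to house 1 or 3; consider each.
Placing it in house 1 leads to a contradiction, so it's in house 3.
From clue 3, the harp player must be in house 4.
By clue 7, the person who makes fudge is in house 3.
House 2 instrument: only cello fits.
By clue 1, the person who makes tarts is in house 4.
The soda drinker is in house 1 (clue 11).
By clue 12, the saxophone player is in house 3.
The only drink still possible for house 5 is water.
From clue 4, the person who makes donuts must be in house 1.
From clue 5, the tea drinker must be in house 2.
From clue 9, the trumpet player must be in house 1.
House 4 drink: only juice fits.
That leaves flute as the instrument for house 5.
House 5's dessert must be brownies (nothing else left).
House 2's dessert must be pudding (nothing else left).
So: house 1 = soda/trumpet/donuts, house 2 = tea/cello/pudding, house 3 = beer/saxophone/fudge, house 4 = juice/harp/tarts, house 5 = water/flute/brownies.

5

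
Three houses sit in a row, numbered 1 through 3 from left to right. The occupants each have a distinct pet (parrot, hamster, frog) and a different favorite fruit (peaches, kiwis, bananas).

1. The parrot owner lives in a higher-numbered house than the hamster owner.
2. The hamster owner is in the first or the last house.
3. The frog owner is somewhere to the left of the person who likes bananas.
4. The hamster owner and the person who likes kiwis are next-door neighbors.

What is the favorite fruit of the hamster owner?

From clue 2, the hamster owner must be in house 1.
Clue 4 places the person who likes kiwis in house 2.
The only pet still possible for house 2 is frog.
So house 3 gets parrot for pet.
That leaves peaches as the favorite fruit for house 1.
That leaves bananas as the favorite fruit for house 3.
So: house 1 = hamster/peaches, house 2 = frog/kiwis, house 3 = parrot/bananas.

peaches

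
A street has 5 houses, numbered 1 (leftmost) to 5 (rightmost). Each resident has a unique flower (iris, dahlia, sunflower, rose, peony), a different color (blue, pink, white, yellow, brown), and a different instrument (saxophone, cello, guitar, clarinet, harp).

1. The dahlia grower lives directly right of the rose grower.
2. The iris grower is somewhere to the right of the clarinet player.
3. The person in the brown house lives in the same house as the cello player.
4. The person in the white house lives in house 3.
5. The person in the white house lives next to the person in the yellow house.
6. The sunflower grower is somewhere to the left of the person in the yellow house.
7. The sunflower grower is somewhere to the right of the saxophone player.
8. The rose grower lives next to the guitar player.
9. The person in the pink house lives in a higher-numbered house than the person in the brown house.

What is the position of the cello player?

2

Clue 4: the person in the white house is in house 3.
Clue 6 places the person in the yellow house in house 4.
The sunflower grower is narrowed to house 2 or 3; consider each.
Placing it in house 3 leads to a contradiction, so it's in house 2.
From clue 7, the saxophone player must be in house 1.
House 2's instrument must be cello (nothing else left).
From clue 3, the person in the brown house must be in house 2.
Clue 9: the person in the pink house is in house 5.
House 1 flower: only peony fits.
House 3's flower must be rose (nothing else left).
So house 1 gets blue for color.
Clue 1: the dahlia grower is in house 4.
Clue 8: the guitar player is in house 4.
House 5's flower must be iris (nothing else left).
That leaves clarinet as the instrument for house 3.
The only instrument still possible for house 5 is harp.
So: house 1 = peony/blue/saxophone, house 2 = sunflower/brown/cello, house 3 = rose/white/clarinet, house 4 = dahlia/yellow/guitar, house 5 = iris/pink/harp.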